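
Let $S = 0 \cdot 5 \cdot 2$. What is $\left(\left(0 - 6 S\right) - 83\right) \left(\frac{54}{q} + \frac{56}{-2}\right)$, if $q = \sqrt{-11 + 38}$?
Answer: $2324 - 498 \sqrt{3} \approx 1461.4$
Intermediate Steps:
$q = 3 \sqrt{3}$ ($q = \sqrt{27} = 3 \sqrt{3} \approx 5.1962$)
$S = 0$ ($S = 0 \cdot 2 = 0$)
$\left(\left(0 - 6 S\right) - 83\right) \left(\frac{54}{q} + \frac{56}{-2}\right) = \left(\left(0 - 0\right) - 83\right) \left(\frac{54}{3 \sqrt{3}} + \frac{56}{-2}\right) = \left(\left(0 + 0\right) - 83\right) \left(54 \frac{\sqrt{3}}{9} + 56 \left(- \frac{1}{2}\right)\right) = \left(0 - 83\right) \left(6 \sqrt{3} - 28\right) = - 83 \left(-28 + 6 \sqrt{3}\right) = 2324 - 498 \sqrt{3}$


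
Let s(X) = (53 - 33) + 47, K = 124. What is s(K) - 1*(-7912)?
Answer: 7979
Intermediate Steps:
s(X) = 67 (s(X) = 20 + 47 = 67)
s(K) - 1*(-7912) = 67 - 1*(-7912) = 67 + 7912 = 7979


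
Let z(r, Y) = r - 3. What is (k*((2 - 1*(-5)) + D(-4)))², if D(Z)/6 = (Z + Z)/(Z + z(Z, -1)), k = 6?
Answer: 562500/121 ≈ 4648.8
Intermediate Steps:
z(r, Y) = -3 + r
D(Z) = 12*Z/(-3 + 2*Z) (D(Z) = 6*((Z + Z)/(Z + (-3 + Z))) = 6*((2*Z)/(-3 + 2*Z)) = 6*(2*Z/(-3 + 2*Z)) = 12*Z/(-3 + 2*Z))
(k*((2 - 1*(-5)) + D(-4)))² = (6*((2 - 1*(-5)) + 12*(-4)/(-3 + 2*(-4))))² = (6*((2 + 5) + 12*(-4)/(-3 - 8)))² = (6*(7 + 12*(-4)/(-11)))² = (6*(7 + 12*(-4)*(-1/11)))² = (6*(7 + 48/11))² = (6*(125/11))² = (750/11)² = 562500/121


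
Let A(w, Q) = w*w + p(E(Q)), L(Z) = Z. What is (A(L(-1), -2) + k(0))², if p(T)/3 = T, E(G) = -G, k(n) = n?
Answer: 49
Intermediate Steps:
p(T) = 3*T
A(w, Q) = w² - 3*Q (A(w, Q) = w*w + 3*(-Q) = w² - 3*Q)
(A(L(-1), -2) + k(0))² = (((-1)² - 3*(-2)) + 0)² = ((1 + 6) + 0)² = (7 + 0)² = 7² = 49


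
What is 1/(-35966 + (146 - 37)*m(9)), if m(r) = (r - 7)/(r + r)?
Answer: -9/323585 ≈ -2.7813e-5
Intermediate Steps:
m(r) = (-7 + r)/(2*r) (m(r) = (-7 + r)/((2*r)) = (-7 + r)*(1/(2*r)) = (-7 + r)/(2*r))
1/(-35966 + (146 - 37)*m(9)) = 1/(-35966 + (146 - 37)*((½)*(-7 + 9)/9)) = 1/(-35966 + 109*((½)*(⅑)*2)) = 1/(-35966 + 109*(⅑)) = 1/(-35966 + 109/9) = 1/(-323585/9) = -9/323585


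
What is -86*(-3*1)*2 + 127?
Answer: 643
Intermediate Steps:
-86*(-3*1)*2 + 127 = -(-258)*2 + 127 = -86*(-6) + 127 = 516 + 127 = 643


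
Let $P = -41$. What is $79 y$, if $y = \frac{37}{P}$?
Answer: $- \frac{2923}{41} \approx -71.293$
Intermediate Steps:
$y = - \frac{37}{41}$ ($y = \frac{37}{-41} = 37 \left(- \frac{1}{41}\right) = - \frac{37}{41} \approx -0.90244$)
$79 y = 79 \left(- \frac{37}{41}\right) = - \frac{2923}{41}$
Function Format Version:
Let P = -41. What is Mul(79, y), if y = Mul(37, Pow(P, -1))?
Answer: Rational(-2923, 41) ≈ -71.293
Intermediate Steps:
y = Rational(-37, 41) (y = Mul(37, Pow(-41, -1)) = Mul(37, Rational(-1, 41)) = Rational(-37, 41) ≈ -0.90244)
Mul(79, y) = Mul(79, Rational(-37, 41)) = Rational(-2923, 41)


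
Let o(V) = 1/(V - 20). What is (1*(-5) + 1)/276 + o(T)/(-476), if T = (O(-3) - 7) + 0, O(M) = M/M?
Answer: -12307/853944 ≈ -0.014412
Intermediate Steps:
O(M) = 1
T = -6 (T = (1 - 7) + 0 = -6 + 0 = -6)
o(V) = 1/(-20 + V)
(1*(-5) + 1)/276 + o(T)/(-476) = (1*(-5) + 1)/276 + 1/(-20 - 6*(-476)) = (-5 + 1)*(1/276) - 1/476/(-26) = -4*1/276 - 1/26*(-1/476) = -1/69 + 1/12376 = -12307/853944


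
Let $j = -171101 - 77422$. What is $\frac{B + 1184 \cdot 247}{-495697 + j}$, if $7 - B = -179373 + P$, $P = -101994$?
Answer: $- \frac{286911}{372110} \approx -0.77104$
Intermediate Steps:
$B = 281374$ ($B = 7 - \left(-179373 - 101994\right) = 7 - -281367 = 7 + 281367 = 281374$)
$j = -248523$
$\frac{B + 1184 \cdot 247}{-495697 + j} = \frac{281374 + 1184 \cdot 247}{-495697 - 248523} = \frac{281374 + 292448}{-744220} = 573822 \left(- \frac{1}{744220}\right) = - \frac{286911}{372110}$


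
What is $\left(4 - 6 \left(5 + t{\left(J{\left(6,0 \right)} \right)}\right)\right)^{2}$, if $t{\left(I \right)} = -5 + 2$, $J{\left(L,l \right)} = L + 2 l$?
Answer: $64$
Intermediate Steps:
$t{\left(I \right)} = -3$
$\left(4 - 6 \left(5 + t{\left(J{\left(6,0 \right)} \right)}\right)\right)^{2} = \left(4 - 6 \left(5 - 3\right)\right)^{2} = \left(4 - 12\right)^{2} = \left(-8\right)^{2} = 64$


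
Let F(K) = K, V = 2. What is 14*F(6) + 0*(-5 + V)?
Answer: 84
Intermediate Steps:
14*F(6) + 0*(-5 + V) = 14*6 + 0*(-5 + 2) = 84 + 0*(-3) = 84 + 0 = 84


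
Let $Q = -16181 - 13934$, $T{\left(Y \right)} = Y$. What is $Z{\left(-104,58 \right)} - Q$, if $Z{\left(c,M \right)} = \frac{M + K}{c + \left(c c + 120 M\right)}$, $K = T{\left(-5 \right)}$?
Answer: $\frac{532192333}{17672} \approx 30115.0$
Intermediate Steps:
$K = -5$
$Z{\left(c,M \right)} = \frac{-5 + M}{c + c^{2} + 120 M}$ ($Z{\left(c,M \right)} = \frac{M - 5}{c + \left(c c + 120 M\right)} = \frac{-5 + M}{c + \left(c^{2} + 120 M\right)} = \frac{-5 + M}{c + c^{2} + 120 M}$)
$Q = -30115$ ($Q = -16181 - 13934 = -30115$)
$Z{\left(-104,58 \right)} - Q = \frac{-5 + 58}{-104 + \left(-104\right)^{2} + 120 \cdot 58} - -30115 = \frac{1}{-104 + 10816 + 6960} \cdot 53 + 30115 = \frac{1}{17672} \cdot 53 + 30115 = \frac{53}{17672} + 30115 = \frac{532192333}{17672}$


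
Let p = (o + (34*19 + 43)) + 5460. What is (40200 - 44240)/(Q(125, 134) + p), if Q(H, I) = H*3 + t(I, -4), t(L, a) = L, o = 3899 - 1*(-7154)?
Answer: -4040/17711 ≈ -0.22811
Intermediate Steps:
o = 11053 (o = 3899 + 7154 = 11053)
p = 17202 (p = (11053 + (34*19 + 43)) + 5460 = (11053 + (646 + 43)) + 5460 = (11053 + 689) + 5460 = 11742 + 5460 = 17202)
Q(H, I) = I + 3*H (Q(H, I) = H*3 + I = 3*H + I = I + 3*H)
(40200 - 44240)/(Q(125, 134) + p) = (40200 - 44240)/((134 + 3*125) + 17202) = -4040/((134 + 375) + 17202) = -4040/(509 + 17202) = -4040/17711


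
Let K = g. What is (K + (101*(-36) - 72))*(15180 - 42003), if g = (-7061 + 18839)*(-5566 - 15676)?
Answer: 6710899586832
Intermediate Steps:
g = -250188276 (g = 11778*(-21242) = -250188276)
K = -250188276
(K + (101*(-36) - 72))*(15180 - 42003) = (-250188276 + (101*(-36) - 72))*(15180 - 42003) = (-250188276 + (-3636 - 72))*(-26823) = (-250188276 - 3708)*(-26823) = -250191984*(-26823) = 6710899586832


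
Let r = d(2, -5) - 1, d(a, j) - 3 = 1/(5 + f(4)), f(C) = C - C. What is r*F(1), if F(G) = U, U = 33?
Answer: 363/5 ≈ 72.600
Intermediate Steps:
f(C) = 0
F(G) = 33
d(a, j) = 16/5 (d(a, j) = 3 + 1/(5 + 0) = 3 + 1/5 = 16/5)
r = 11/5 (r = 16/5 - 1 = 11/5 ≈ 2.2000)
r*F(1) = (11/5)*33 = 363/5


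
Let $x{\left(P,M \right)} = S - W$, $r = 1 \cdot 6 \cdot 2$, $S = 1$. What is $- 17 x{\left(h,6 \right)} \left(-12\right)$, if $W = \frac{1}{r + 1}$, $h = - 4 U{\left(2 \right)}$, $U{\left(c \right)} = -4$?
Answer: $\frac{2448}{13} \approx 188.31$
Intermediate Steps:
$r = 12$ ($r = 6 \cdot 2 = 12$)
$h = 16$ ($h = \left(-4\right) \left(-4\right) = 16$)
$W = \frac{1}{13}$ ($W = \frac{1}{12 + 1} = \frac{1}{13} \approx 0.076923$)
$x{\left(P,M \right)} = \frac{12}{13}$ ($x{\left(P,M \right)} = 1 - \frac{1}{13} = \frac{12}{13}$)
$- 17 x{\left(h,6 \right)} \left(-12\right) = \left(-17\right) \frac{12}{13} \left(-12\right) = \left(- \frac{204}{13}\right) \left(-12\right) = \frac{2448}{13}$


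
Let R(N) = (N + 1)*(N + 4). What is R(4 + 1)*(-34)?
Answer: -1836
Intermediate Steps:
R(N) = (1 + N)*(4 + N)
R(4 + 1)*(-34) = (4 + (4 + 1)² + 5*(4 + 1))*(-34) = (4 + 5² + 5*5)*(-34) = (4 + 25 + 25)*(-34) = 54*(-34) = -1836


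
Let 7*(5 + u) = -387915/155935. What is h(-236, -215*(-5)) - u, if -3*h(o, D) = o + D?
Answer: -179653867/654927 ≈ -274.31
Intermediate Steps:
h(o, D) = -D/3 - o/3 (h(o, D) = -(o + D)/3 = -(D + o)/3 = -D/3 - o/3)
u = -1169128/218309 (u = -5 + (-387915/155935)/7 = -5 + (-387915*1/155935)/7 = -5 + (⅐)*(-77583/31187) = -5 - 77583/218309 = -1169128/218309 ≈ -5.3554)
h(-236, -215*(-5)) - u = (-(-215)*(-5)/3 - ⅓*(-236)) - 1*(-1169128/218309) = (-⅓*1075 + 236/3) + 1169128/218309 = (-1075/3 + 236/3) + 1169128/218309 = -839/3 + 1169128/218309 = -179653867/654927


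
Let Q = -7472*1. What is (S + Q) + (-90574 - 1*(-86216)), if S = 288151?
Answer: 276321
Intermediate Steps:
Q = -7472
(S + Q) + (-90574 - 1*(-86216)) = (288151 - 7472) + (-90574 - 1*(-86216)) = 280679 + (-90574 + 86216) = 280679 - 4358 = 276321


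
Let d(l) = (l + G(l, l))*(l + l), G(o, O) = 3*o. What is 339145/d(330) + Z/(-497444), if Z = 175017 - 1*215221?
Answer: 442894283/942115680 ≈ 0.47011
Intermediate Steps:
d(l) = 8*l**2 (d(l) = (l + 3*l)*(l + l) = (4*l)*(2*l) = 8*l**2)
Z = -40204 (Z = 175017 - 215221 = -40204)
339145/d(330) + Z/(-497444) = 339145/((8*330**2)) - 40204/(-497444) = 339145/((8*108900)) - 40204*(-1/497444) = 339145/871200 + 437/5407 = 339145*(1/871200) + 437/5407 = 67829/174240 + 437/5407 = 442894283/942115680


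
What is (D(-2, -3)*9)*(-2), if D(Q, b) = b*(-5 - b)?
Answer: -108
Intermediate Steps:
(D(-2, -3)*9)*(-2) = (-1*(-3)*(5 - 3)*9)*(-2) = (-1*(-3)*2*9)*(-2) = (6*9)*(-2) = 54*(-2) = -108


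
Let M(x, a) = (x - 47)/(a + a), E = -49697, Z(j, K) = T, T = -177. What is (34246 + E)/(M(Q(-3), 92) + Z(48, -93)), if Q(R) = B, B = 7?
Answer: 355373/4076 ≈ 87.187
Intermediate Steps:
Z(j, K) = -177
Q(R) = 7
M(x, a) = (-47 + x)/(2*a) (M(x, a) = (-47 + x)/((2*a)) = (-47 + x)*(1/(2*a)) = (-47 + x)/(2*a))
(34246 + E)/(M(Q(-3), 92) + Z(48, -93)) = (34246 - 49697)/((½)*(-47 + 7)/92 - 177) = -15451/((½)*(1/92)*(-40) - 177) = -15451/(-5/23 - 177) = -15451/(-4076/23) = -15451*(-23/4076) = 355373/4076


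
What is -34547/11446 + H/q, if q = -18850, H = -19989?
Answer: -105604214/53939275 ≈ -1.9578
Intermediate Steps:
-34547/11446 + H/q = -34547/11446 - 19989/(-18850) = -34547*1/11446 - 19989*(-1/18850) = -34547/11446 + 19989/18850 = -105604214/53939275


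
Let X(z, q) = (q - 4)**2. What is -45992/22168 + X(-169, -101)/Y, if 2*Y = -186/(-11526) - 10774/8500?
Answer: -60014303021/3405559 ≈ -17622.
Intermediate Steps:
Y = -600981/960500 (Y = (-186/(-11526) - 10774/8500)/2 = (-186*(-1/11526) - 10774*1/8500)/2 = (31/1921 - 5387/4250)/2 = (1/2)*(-600981/480250) = -600981/960500 ≈ -0.62570)
X(z, q) = (-4 + q)**2
-45992/22168 + X(-169, -101)/Y = -45992/22168 + (-4 - 101)**2/(-600981/960500) = -45992*1/22168 + (-105)**2*(-960500/600981) = -5749/2771 + 11025*(-960500/600981) = -5749/2771 - 3529837500/200327 = -60014303021/3405559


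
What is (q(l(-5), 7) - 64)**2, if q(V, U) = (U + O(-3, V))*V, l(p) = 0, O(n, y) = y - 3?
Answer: 4096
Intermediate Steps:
O(n, y) = -3 + y
q(V, U) = V*(-3 + U + V) (q(V, U) = (U + (-3 + V))*V = (-3 + U + V)*V = V*(-3 + U + V))
(q(l(-5), 7) - 64)**2 = (0*(-3 + 7 + 0) - 64)**2 = (0*4 - 64)**2 = (0 - 64)**2 = (-64)**2 = 4096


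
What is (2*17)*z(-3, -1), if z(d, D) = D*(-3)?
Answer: 102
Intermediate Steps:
z(d, D) = -3*D
(2*17)*z(-3, -1) = (2*17)*(-3*(-1)) = 34*3 = 102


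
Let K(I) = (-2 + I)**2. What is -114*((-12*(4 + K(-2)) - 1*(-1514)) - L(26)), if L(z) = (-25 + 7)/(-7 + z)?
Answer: -145344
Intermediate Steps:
L(z) = -18/(-7 + z)
-114*((-12*(4 + K(-2)) - 1*(-1514)) - L(26)) = -114*((-12*(4 + (-2 - 2)**2) - 1*(-1514)) - (-18)/(-7 + 26)) = -114*((-12*(4 + (-4)**2) + 1514) - (-18)/19) = -114*((-12*(4 + 16) + 1514) - (-18)/19) = -114*((-12*20 + 1514) - 1*(-18/19)) = -114*((-240 + 1514) + 18/19) = -114*(1274 + 18/19) = -114*24224/19 = -145344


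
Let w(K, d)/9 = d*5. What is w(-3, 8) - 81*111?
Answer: -8631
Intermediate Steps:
w(K, d) = 45*d (w(K, d) = 9*(d*5) = 9*(5*d) = 45*d)
w(-3, 8) - 81*111 = 45*8 - 81*111 = 360 - 8991 = -8631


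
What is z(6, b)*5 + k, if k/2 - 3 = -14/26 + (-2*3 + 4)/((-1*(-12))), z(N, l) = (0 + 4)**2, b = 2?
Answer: 3299/39 ≈ 84.590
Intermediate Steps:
z(N, l) = 16 (z(N, l) = 4**2 = 16)
k = 179/39 (k = 6 + 2*(-14/26 + (-2*3 + 4)/((-1*(-12)))) = 6 + 2*(-14*1/26 + (-6 + 4)/12) = 6 + 2*(-7/13 - 2*1/12) = 6 + 2*(-7/13 - 1/6) = 6 + 2*(-55/78) = 6 - 55/39 = 179/39 ≈ 4.5897)
z(6, b)*5 + k = 16*5 + 179/39 = 80 + 179/39 = 3299/39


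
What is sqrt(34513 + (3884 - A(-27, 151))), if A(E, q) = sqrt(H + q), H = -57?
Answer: sqrt(38397 - sqrt(94)) ≈ 195.93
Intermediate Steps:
A(E, q) = sqrt(-57 + q)
sqrt(34513 + (3884 - A(-27, 151))) = sqrt(34513 + (3884 - sqrt(-57 + 151))) = sqrt(34513 + (3884 - sqrt(94))) = sqrt(38397 - sqrt(94))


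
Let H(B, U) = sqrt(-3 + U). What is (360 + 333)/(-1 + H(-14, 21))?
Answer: 693/17 + 2079*sqrt(2)/17 ≈ 213.71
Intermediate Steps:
(360 + 333)/(-1 + H(-14, 21)) = (360 + 333)/(-1 + sqrt(-3 + 21)) = 693/(-1 + sqrt(18)) = 693/(-1 + 3*sqrt(2))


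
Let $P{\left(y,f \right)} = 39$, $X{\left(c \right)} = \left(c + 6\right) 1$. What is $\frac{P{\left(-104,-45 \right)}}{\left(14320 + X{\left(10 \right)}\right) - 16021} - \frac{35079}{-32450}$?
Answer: $\frac{1051683}{994150} \approx 1.0579$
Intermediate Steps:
$X{\left(c \right)} = 6 + c$ ($X{\left(c \right)} = \left(6 + c\right) 1 = 6 + c$)
$\frac{P{\left(-104,-45 \right)}}{\left(14320 + X{\left(10 \right)}\right) - 16021} - \frac{35079}{-32450} = \frac{39}{\left(14320 + \left(6 + 10\right)\right) - 16021} - \frac{35079}{-32450} = \frac{39}{\left(14320 + 16\right) - 16021} - - \frac{3189}{2950} = \frac{39}{14336 - 16021} + \frac{3189}{2950} = \frac{39}{-1685} + \frac{3189}{2950} = 39 \left(- \frac{1}{1685}\right) + \frac{3189}{2950} = - \frac{39}{1685} + \frac{3189}{2950} = \frac{1051683}{994150}$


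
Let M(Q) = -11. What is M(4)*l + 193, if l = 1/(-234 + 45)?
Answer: 36488/189 ≈ 193.06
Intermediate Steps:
l = -1/189 (l = 1/(-189) = -1/189 ≈ -0.0052910)
M(4)*l + 193 = -11*(-1/189) + 193 = 11/189 + 193 = 36488/189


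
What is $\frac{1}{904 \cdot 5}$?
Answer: $\frac{1}{4520} \approx 0.00022124$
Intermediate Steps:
$\frac{1}{904 \cdot 5} = \frac{1}{4520}$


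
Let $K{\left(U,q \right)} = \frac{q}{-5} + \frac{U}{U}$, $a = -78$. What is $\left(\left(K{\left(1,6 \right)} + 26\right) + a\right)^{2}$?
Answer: $\frac{68121}{25} \approx 2724.8$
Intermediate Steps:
$K{\left(U,q \right)} = 1 - \frac{q}{5}$ ($K{\left(U,q \right)} = q \left(- \frac{1}{5}\right) + 1 = - \frac{q}{5} + 1 = 1 - \frac{q}{5}$)
$\left(\left(K{\left(1,6 \right)} + 26\right) + a\right)^{2} = \left(\left(\left(1 - \frac{6}{5}\right) + 26\right) - 78\right)^{2} = \left(\left(- \frac{1}{5} + 26\right) - 78\right)^{2} = \left(\frac{129}{5} - 78\right)^{2} = \left(- \frac{261}{5}\right)^{2} = \frac{68121}{25}$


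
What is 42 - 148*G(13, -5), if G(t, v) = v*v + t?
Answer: -5582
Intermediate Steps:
G(t, v) = t + v**2 (G(t, v) = v**2 + t = t + v**2)
42 - 148*G(13, -5) = 42 - 148*(13 + (-5)**2) = 42 - 148*(13 + 25) = 42 - 148*38 = 42 - 5624 = -5582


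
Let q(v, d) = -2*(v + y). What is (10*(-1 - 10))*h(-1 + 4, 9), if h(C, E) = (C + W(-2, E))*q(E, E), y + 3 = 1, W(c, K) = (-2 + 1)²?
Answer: 6160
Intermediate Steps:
W(c, K) = 1 (W(c, K) = (-1)² = 1)
y = -2 (y = -3 + 1 = -2)
q(v, d) = 4 - 2*v (q(v, d) = -2*(v - 2) = -2*(-2 + v) = 4 - 2*v)
h(C, E) = (1 + C)*(4 - 2*E) (h(C, E) = (C + 1)*(4 - 2*E) = (1 + C)*(4 - 2*E))
(10*(-1 - 10))*h(-1 + 4, 9) = (10*(-1 - 10))*(-2*(1 + (-1 + 4))*(-2 + 9)) = (10*(-11))*(-2*(1 + 3)*7) = -(-220)*4*7 = -110*(-56) = 6160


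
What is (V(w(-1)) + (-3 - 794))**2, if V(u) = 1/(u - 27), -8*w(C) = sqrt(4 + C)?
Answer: 460887474740251/725500803 - 198315568*sqrt(3)/725500803 ≈ 6.3527e+5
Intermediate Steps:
w(C) = -sqrt(4 + C)/8
V(u) = 1/(-27 + u)
(V(w(-1)) + (-3 - 794))**2 = (1/(-27 - sqrt(4 - 1)/8) + (-3 - 794))**2 = (1/(-27 - sqrt(3)/8) - 797)**2 = (-797 + 1/(-27 - sqrt(3)/8))**2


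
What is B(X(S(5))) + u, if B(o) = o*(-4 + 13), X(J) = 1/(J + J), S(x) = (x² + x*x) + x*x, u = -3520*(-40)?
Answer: 7040003/50 ≈ 1.4080e+5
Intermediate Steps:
u = 140800
S(x) = 3*x² (S(x) = (x² + x²) + x² = 2*x² + x² = 3*x²)
X(J) = 1/(2*J)
B(o) = 9*o (B(o) = o*9 = 9*o)
B(X(S(5))) + u = 9*(1/(2*((3*5²)))) + 140800 = 9*(1/(2*((3*25)))) + 140800 = 9*((½)/75) + 140800 = 9*((½)*(1/75)) + 140800 = 9*(1/150) + 140800 = 3/50 + 140800 = 7040003/50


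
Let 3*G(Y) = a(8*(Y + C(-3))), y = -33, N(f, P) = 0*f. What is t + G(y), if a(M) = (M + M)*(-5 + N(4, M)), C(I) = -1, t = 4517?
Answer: 16271/3 ≈ 5423.7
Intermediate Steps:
N(f, P) = 0
a(M) = -10*M (a(M) = (M + M)*(-5 + 0) = (2*M)*(-5) = -10*M)
G(Y) = 80/3 - 80*Y/3 (G(Y) = (-80*(Y - 1))/3 = (-80*(-1 + Y))/3 = (-10*(-8 + 8*Y))/3 = (80 - 80*Y)/3 = 80/3 - 80*Y/3)
t + G(y) = 4517 + (80/3 - 80/3*(-33)) = 4517 + (80/3 + 880) = 4517 + 2720/3 = 16271/3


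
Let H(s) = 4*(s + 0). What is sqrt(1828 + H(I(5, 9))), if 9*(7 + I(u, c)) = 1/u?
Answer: 2*sqrt(101255)/15 ≈ 42.427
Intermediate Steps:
I(u, c) = -7 + 1/(9*u) (I(u, c) = -7 + (1/u)/9 = -7 + 1/(9*u))
H(s) = 4*s
sqrt(1828 + H(I(5, 9))) = sqrt(1828 + 4*(-7 + (1/9)/5)) = sqrt(1828 + 4*(-7 + (1/9)*(1/5))) = sqrt(1828 + 4*(-7 + 1/45)) = sqrt(1828 + 4*(-314/45)) = sqrt(1828 - 1256/45) = sqrt(81004/45) = 2*sqrt(101255)/15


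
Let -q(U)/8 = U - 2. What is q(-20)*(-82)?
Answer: -14432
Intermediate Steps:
q(U) = 16 - 8*U (q(U) = -8*(U - 2) = -8*(-2 + U) = 16 - 8*U)
q(-20)*(-82) = (16 - 8*(-20))*(-82) = (16 + 160)*(-82) = 176*(-82) = -14432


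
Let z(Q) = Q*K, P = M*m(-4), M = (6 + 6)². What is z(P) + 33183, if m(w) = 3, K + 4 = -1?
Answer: 31023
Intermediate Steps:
K = -5 (K = -4 - 1 = -5)
M = 144 (M = 12² = 144)
P = 432 (P = 144*3 = 432)
z(Q) = -5*Q (z(Q) = Q*(-5) = -5*Q)
z(P) + 33183 = -5*432 + 33183 = -2160 + 33183 = 31023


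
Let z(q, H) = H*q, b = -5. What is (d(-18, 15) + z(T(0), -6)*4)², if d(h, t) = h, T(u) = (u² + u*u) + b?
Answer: 10404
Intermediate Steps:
T(u) = -5 + 2*u² (T(u) = (u² + u*u) - 5 = (u² + u²) - 5 = 2*u² - 5 = -5 + 2*u²)
(d(-18, 15) + z(T(0), -6)*4)² = (-18 - 6*(-5 + 2*0²)*4)² = (-18 - 6*(-5 + 2*0)*4)² = (-18 - 6*(-5 + 0)*4)² = (-18 - 6*(-5)*4)² = (-18 + 30*4)² = (-18 + 120)² = 102² = 10404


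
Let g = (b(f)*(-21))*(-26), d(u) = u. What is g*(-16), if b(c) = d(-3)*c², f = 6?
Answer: 943488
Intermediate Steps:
b(c) = -3*c²
g = -58968 (g = (-3*6²*(-21))*(-26) = (-3*36*(-21))*(-26) = -108*(-21)*(-26) = 2268*(-26) = -58968)
g*(-16) = -58968*(-16) = 943488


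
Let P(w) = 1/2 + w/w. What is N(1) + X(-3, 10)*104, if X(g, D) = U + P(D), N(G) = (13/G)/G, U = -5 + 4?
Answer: 65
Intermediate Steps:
U = -1
P(w) = 3/2 (P(w) = 1*(1/2) + 1 = 1/2 + 1 = 3/2)
N(G) = 13/G**2
X(g, D) = 1/2 (X(g, D) = -1 + 3/2 = 1/2)
N(1) + X(-3, 10)*104 = 13/1**2 + (1/2)*104 = 13*1 + 52 = 13 + 52 = 65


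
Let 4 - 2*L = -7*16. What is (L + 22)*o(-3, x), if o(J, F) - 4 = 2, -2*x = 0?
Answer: 480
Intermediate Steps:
x = 0 (x = -½*0 = 0)
o(J, F) = 6 (o(J, F) = 4 + 2 = 6)
L = 58 (L = 2 - (-7)*16/2 = 2 - ½*(-112) = 2 + 56 = 58)
(L + 22)*o(-3, x) = (58 + 22)*6 = 80*6 = 480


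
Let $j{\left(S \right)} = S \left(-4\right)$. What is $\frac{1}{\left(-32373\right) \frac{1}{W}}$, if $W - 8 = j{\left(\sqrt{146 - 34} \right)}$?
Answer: $- \frac{8}{32373} + \frac{16 \sqrt{7}}{32373} \approx 0.0010605$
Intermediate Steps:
$j{\left(S \right)} = - 4 S$
$W = 8 - 16 \sqrt{7}$ ($W = 8 - 4 \sqrt{146 - 34} = 8 - 4 \sqrt{112} = 8 - 4 \cdot 4 \sqrt{7} = 8 - 16 \sqrt{7} \approx -34.332$)
$\frac{1}{\left(-32373\right) \frac{1}{W}} = \frac{1}{\left(-32373\right) \frac{1}{8 - 16 \sqrt{7}}} = - \frac{8}{32373} + \frac{16 \sqrt{7}}{32373}$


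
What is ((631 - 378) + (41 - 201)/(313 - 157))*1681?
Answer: 16519187/39 ≈ 4.2357e+5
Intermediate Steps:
((631 - 378) + (41 - 201)/(313 - 157))*1681 = (253 - 160/156)*1681 = (253 - 160*1/156)*1681 = (253 - 40/39)*1681 = (9827/39)*1681 = 16519187/39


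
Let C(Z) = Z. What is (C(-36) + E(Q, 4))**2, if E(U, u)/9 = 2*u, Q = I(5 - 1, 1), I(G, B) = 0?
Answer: 1296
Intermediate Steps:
Q = 0
E(U, u) = 18*u (E(U, u) = 9*(2*u) = 18*u)
(C(-36) + E(Q, 4))**2 = (-36 + 18*4)**2 = (-36 + 72)**2 = 36**2 = 1296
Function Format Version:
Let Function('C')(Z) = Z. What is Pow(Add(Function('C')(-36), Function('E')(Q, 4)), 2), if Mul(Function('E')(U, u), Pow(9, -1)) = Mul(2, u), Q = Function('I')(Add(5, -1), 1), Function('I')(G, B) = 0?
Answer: 1296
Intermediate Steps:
Q = 0
Function('E')(U, u) = Mul(18, u) (Function('E')(U, u) = Mul(9, Mul(2, u)) = Mul(18, u))
Pow(Add(Function('C')(-36), Function('E')(Q, 4)), 2) = Pow(Add(-36, Mul(18, 4)), 2) = Pow(Add(-36, 72), 2) = Pow(36, 2) = 1296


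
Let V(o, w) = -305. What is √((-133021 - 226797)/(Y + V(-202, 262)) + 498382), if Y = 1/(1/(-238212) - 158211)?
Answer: 36*√50931266876189786800378721821/11494766651777 ≈ 706.80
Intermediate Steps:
Y = -238212/37687758733 (Y = 1/(-1/238212 - 158211) = 1/(-37687758733/238212) = -238212/37687758733 ≈ -6.3207e-6)
√((-133021 - 226797)/(Y + V(-202, 262)) + 498382) = √((-133021 - 226797)/(-238212/37687758733 - 305) + 498382) = √(-359818/(-11494766651777/37687758733) + 498382) = √(-359818*(-37687758733/11494766651777) + 498382) = √(13560733971790594/11494766651777 + 498382) = √(5742345527417715408/11494766651777) = 36*√50931266876189786800378721821/11494766651777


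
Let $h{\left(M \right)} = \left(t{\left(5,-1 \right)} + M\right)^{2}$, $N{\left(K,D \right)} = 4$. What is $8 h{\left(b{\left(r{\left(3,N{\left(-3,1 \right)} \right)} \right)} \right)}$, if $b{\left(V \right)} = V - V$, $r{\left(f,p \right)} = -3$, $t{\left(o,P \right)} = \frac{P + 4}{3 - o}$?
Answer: $18$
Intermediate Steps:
$t{\left(o,P \right)} = \frac{4 + P}{3 - o}$
$b{\left(V \right)} = 0$
$h{\left(M \right)} = \left(- \frac{3}{2} + M\right)^{2}$ ($h{\left(M \right)} = \left(\frac{-4 - -1}{-3 + 5} + M\right)^{2} = \left(\frac{-4 + 1}{2} + M\right)^{2} = \left(\frac{1}{2} \left(-3\right) + M\right)^{2} = \left(- \frac{3}{2} + M\right)^{2}$)
$8 h{\left(b{\left(r{\left(3,N{\left(-3,1 \right)} \right)} \right)} \right)} = 8 \frac{\left(-3 + 2 \cdot 0\right)^{2}}{4} = 8 \frac{\left(-3 + 0\right)^{2}}{4} = 8 \frac{\left(-3\right)^{2}}{4} = 8 \cdot \frac{1}{4} \cdot 9 = 8 \cdot \frac{9}{4} = 18$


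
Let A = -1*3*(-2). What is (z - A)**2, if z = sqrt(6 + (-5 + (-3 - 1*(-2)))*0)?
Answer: (6 - sqrt(6))**2 ≈ 12.606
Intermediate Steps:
z = sqrt(6) (z = sqrt(6 + (-5 + (-3 + 2))*0) = sqrt(6 + (-5 - 1)*0) = sqrt(6 - 6*0) = sqrt(6 + 0) = sqrt(6) ≈ 2.4495)
A = 6 (A = -3*(-2) = 6)
(z - A)**2 = (sqrt(6) - 1*6)**2 = (sqrt(6) - 6)**2 = (-6 + sqrt(6))**2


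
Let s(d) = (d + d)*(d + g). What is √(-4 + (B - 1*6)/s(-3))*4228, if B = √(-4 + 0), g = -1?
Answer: 2114*√(-153 + 3*I)/3 ≈ 85.449 + 8716.7*I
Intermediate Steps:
B = 2*I (B = √(-4) = 2*I ≈ 2.0*I)
s(d) = 2*d*(-1 + d) (s(d) = (d + d)*(d - 1) = (2*d)*(-1 + d) = 2*d*(-1 + d))
√(-4 + (B - 1*6)/s(-3))*4228 = √(-4 + (2*I - 1*6)/((2*(-3)*(-1 - 3))))*4228 = √(-4 + (2*I - 6)/((2*(-3)*(-4))))*4228 = √(-4 + (-6 + 2*I)/24)*4228 = √(-4 + (-6 + 2*I)*(1/24))*4228 = √(-4 + (-¼ + I/12))*4228 = √(-17/4 + I/12)*4228 = 4228*√(-17/4 + I/12)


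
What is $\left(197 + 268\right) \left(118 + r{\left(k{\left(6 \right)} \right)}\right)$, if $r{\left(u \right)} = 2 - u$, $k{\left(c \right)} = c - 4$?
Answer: $54870$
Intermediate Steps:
$k{\left(c \right)} = -4 + c$
$\left(197 + 268\right) \left(118 + r{\left(k{\left(6 \right)} \right)}\right) = \left(197 + 268\right) \left(118 + \left(2 - \left(-4 + 6\right)\right)\right) = 465 \left(118 + \left(2 - 2\right)\right) = 465 \left(118 + 0\right) = 465 \cdot 118 = 54870$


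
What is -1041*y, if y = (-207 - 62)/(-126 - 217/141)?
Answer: -39484089/17983 ≈ -2195.6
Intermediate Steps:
y = 37929/17983 (y = -269/(-126 - 217*1/141) = -269/(-126 - 217/141) = -269/(-17983/141) = -269*(-141/17983) = 37929/17983 ≈ 2.1092)
-1041*y = -1041*37929/17983 = -39484089/17983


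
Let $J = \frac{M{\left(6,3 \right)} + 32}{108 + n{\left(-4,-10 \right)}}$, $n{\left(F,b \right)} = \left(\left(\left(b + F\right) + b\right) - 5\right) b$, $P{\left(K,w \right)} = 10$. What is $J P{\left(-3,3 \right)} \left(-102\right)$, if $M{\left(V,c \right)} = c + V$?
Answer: $- \frac{20910}{199} \approx -105.08$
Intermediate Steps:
$M{\left(V,c \right)} = V + c$
$n{\left(F,b \right)} = b \left(-5 + F + 2 b\right)$ ($n{\left(F,b \right)} = \left(\left(\left(F + b\right) + b\right) - 5\right) b = \left(\left(F + 2 b\right) - 5\right) b = \left(-5 + F + 2 b\right) b = b \left(-5 + F + 2 b\right)$)
$J = \frac{41}{398}$ ($J = \frac{\left(6 + 3\right) + 32}{108 - 10 \left(-5 - 4 + 2 \left(-10\right)\right)} = \frac{9 + 32}{108 - 10 \left(-5 - 4 - 20\right)} = \frac{41}{108 - -290} = \frac{41}{108 + 290} = \frac{41}{398} \approx 0.10302$)
$J P{\left(-3,3 \right)} \left(-102\right) = \frac{41}{398} \cdot 10 \left(-102\right) = \frac{205}{199} \left(-102\right) = - \frac{20910}{199}$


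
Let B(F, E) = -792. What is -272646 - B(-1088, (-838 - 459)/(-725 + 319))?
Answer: -271854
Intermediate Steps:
-272646 - B(-1088, (-838 - 459)/(-725 + 319)) = -272646 - 1*(-792) = -272646 + 792 = -271854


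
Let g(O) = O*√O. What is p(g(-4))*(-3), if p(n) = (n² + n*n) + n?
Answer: 384 + 24*I ≈ 384.0 + 24.0*I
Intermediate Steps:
g(O) = O^(3/2)
p(n) = n + 2*n² (p(n) = (n² + n²) + n = 2*n² + n = n + 2*n²)
p(g(-4))*(-3) = ((-4)^(3/2)*(1 + 2*(-4)^(3/2)))*(-3) = ((-8*I)*(1 + 2*(-8*I)))*(-3) = ((-8*I)*(1 - 16*I))*(-3) = -8*I*(1 - 16*I)*(-3) = 24*I*(1 - 16*I)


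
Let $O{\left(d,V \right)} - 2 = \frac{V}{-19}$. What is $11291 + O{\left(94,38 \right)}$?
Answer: $11291$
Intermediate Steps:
$O{\left(d,V \right)} = 2 - \frac{V}{19}$ ($O{\left(d,V \right)} = 2 + \frac{V}{-19} = 2 + V \left(- \frac{1}{19}\right) = 2 - \frac{V}{19}$)
$11291 + O{\left(94,38 \right)} = 11291 + \left(2 - 2\right) = 11291 + 0 = 11291$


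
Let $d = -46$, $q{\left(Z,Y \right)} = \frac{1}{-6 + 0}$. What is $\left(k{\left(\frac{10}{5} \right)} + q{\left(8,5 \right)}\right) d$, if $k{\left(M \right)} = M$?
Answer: $- \frac{253}{3} \approx -84.333$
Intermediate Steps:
$q{\left(Z,Y \right)} = - \frac{1}{6}$ ($q{\left(Z,Y \right)} = \frac{1}{-6} = - \frac{1}{6}$)
$\left(k{\left(\frac{10}{5} \right)} + q{\left(8,5 \right)}\right) d = \left(\frac{10}{5} - \frac{1}{6}\right) \left(-46\right) = \left(10 \cdot \frac{1}{5} - \frac{1}{6}\right) \left(-46\right) = \left(2 - \frac{1}{6}\right) \left(-46\right) = \frac{11}{6} \left(-46\right) = - \frac{253}{3}$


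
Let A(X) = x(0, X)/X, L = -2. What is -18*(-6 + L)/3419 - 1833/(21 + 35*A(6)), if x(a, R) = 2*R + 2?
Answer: -18756729/1053052 ≈ -17.812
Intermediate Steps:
x(a, R) = 2 + 2*R
A(X) = (2 + 2*X)/X
-18*(-6 + L)/3419 - 1833/(21 + 35*A(6)) = -18*(-6 - 2)/3419 - 1833/(21 + 35*(2 + 2/6)) = -18*(-8)*(1/3419) - 1833/(21 + 35*(2 + 2*(⅙))) = 144*(1/3419) - 1833/(21 + 35*(2 + ⅓)) = 144/3419 - 1833/(21 + 35*(7/3)) = 144/3419 - 1833/(21 + 245/3) = 144/3419 - 1833/308/3 = 144/3419 - 1833*3/308 = 144/3419 - 5499/308 = -18756729/1053052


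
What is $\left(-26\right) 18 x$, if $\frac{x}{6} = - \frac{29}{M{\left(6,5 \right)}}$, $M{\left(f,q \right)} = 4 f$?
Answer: $3393$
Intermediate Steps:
$x = - \frac{29}{4}$ ($x = 6 \left(- \frac{29}{4 \cdot 6}\right) = 6 \left(- \frac{29}{24}\right) = - \frac{29}{4} \approx -7.25$)
$\left(-26\right) 18 x = \left(-26\right) 18 \left(- \frac{29}{4}\right) = \left(-468\right) \left(- \frac{29}{4}\right) = 3393$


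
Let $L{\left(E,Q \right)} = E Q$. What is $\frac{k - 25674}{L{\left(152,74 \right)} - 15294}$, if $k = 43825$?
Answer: $- \frac{2593}{578} \approx -4.4862$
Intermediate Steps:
$\frac{k - 25674}{L{\left(152,74 \right)} - 15294} = \frac{43825 - 25674}{152 \cdot 74 - 15294} = \frac{18151}{11248 - 15294} = \frac{18151}{-4046} = 18151 \left(- \frac{1}{4046}\right) = - \frac{2593}{578}$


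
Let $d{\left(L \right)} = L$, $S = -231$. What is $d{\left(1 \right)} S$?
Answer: $-231$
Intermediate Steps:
$d{\left(1 \right)} S = 1 \left(-231\right) = -231$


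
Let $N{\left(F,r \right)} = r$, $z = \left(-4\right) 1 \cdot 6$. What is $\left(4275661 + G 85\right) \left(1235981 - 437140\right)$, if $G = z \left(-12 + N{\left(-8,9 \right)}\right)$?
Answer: $3420462215821$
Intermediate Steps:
$z = -24$ ($z = \left(-4\right) 6 = -24$)
$G = 72$ ($G = - 24 \left(-12 + 9\right) = \left(-24\right) \left(-3\right) = 72$)
$\left(4275661 + G 85\right) \left(1235981 - 437140\right) = \left(4275661 + 72 \cdot 85\right) \left(1235981 - 437140\right) = \left(4275661 + 6120\right) 798841 = 4281781 \cdot 798841 = 3420462215821$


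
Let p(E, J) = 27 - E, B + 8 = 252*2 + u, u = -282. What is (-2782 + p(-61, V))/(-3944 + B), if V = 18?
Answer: 1347/1865 ≈ 0.72225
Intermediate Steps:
B = 214 (B = -8 + (252*2 - 282) = -8 + (504 - 282) = -8 + 222 = 214)
(-2782 + p(-61, V))/(-3944 + B) = (-2782 + (27 - 1*(-61)))/(-3944 + 214) = (-2782 + (27 + 61))/(-3730) = (-2782 + 88)*(-1/3730) = -2694*(-1/3730) = 1347/1865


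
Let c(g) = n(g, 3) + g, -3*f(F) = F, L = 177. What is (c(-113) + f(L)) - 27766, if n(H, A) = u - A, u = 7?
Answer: -27934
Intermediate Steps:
n(H, A) = 7 - A
f(F) = -F/3
c(g) = 4 + g (c(g) = (7 - 1*3) + g = (7 - 3) + g = 4 + g)
(c(-113) + f(L)) - 27766 = ((4 - 113) - 1/3*177) - 27766 = (-109 - 59) - 27766 = -168 - 27766 = -27934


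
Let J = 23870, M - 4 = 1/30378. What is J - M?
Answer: 725001347/30378 ≈ 23866.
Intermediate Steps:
M = 121513/30378 (M = 4 + 1/30378 = 121513/30378 ≈ 4.0000)
J - M = 23870 - 1*121513/30378 = 23870 - 121513/30378 = 725001347/30378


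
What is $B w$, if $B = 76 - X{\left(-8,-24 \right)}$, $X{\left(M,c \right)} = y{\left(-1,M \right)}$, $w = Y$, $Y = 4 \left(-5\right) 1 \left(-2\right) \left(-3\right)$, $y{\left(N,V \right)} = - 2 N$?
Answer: $-8880$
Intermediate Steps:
$Y = -120$ ($Y = - 20 \left(\left(-2\right) \left(-3\right)\right) = \left(-20\right) 6 = -120$)
$w = -120$
$X{\left(M,c \right)} = 2$ ($X{\left(M,c \right)} = \left(-2\right) \left(-1\right) = 2$)
$B = 74$ ($B = 76 - 2 = 74$)
$B w = 74 \left(-120\right) = -8880$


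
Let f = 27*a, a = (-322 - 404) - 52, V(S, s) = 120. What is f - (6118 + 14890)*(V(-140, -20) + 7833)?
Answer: -167097630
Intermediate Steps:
a = -778 (a = -726 - 52 = -778)
f = -21006 (f = 27*(-778) = -21006)
f - (6118 + 14890)*(V(-140, -20) + 7833) = -21006 - (6118 + 14890)*(120 + 7833) = -21006 - 21008*7953 = -21006 - 1*167076624 = -21006 - 167076624 = -167097630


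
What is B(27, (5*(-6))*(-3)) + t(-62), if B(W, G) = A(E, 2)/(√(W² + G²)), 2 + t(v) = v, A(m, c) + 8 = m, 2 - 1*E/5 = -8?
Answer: -64 + 14*√109/327 ≈ -63.553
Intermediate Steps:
E = 50 (E = 10 - 5*(-8) = 10 + 40 = 50)
A(m, c) = -8 + m
t(v) = -2 + v
B(W, G) = 42/√(G² + W²) (B(W, G) = (-8 + 50)/(√(W² + G²)) = 42/(√(G² + W²)) = 42/√(G² + W²))
B(27, (5*(-6))*(-3)) + t(-62) = 42/√(((5*(-6))*(-3))² + 27²) + (-2 - 62) = 42/√((-30*(-3))² + 729) - 64 = 42/√(90² + 729) - 64 = 42/√(8100 + 729) - 64 = 42/√8829 - 64 = 42*(√109/981) - 64 = 14*√109/327 - 64 = -64 + 14*√109/327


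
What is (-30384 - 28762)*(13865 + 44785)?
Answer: -3468912900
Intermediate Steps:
(-30384 - 28762)*(13865 + 44785) = -59146*58650 = -3468912900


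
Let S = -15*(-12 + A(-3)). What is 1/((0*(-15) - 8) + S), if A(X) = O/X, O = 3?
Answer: 1/187 ≈ 0.0053476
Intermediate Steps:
A(X) = 3/X
S = 195 (S = -15*(-12 + 3/(-3)) = -15*(-12 + 3*(-⅓)) = -15*(-12 - 1) = -15*(-13) = 195)
1/((0*(-15) - 8) + S) = 1/((0*(-15) - 8) + 195) = 1/((0 - 8) + 195) = 1/(-8 + 195) = 1/187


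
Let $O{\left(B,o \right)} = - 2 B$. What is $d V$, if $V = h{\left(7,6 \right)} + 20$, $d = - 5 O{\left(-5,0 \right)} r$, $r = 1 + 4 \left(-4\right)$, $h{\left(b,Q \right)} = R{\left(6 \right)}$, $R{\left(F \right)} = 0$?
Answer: $15000$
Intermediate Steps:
$h{\left(b,Q \right)} = 0$
$r = -15$ ($r = 1 - 16 = -15$)
$d = 750$ ($d = - 5 \left(\left(-2\right) \left(-5\right)\right) \left(-15\right) = \left(-5\right) 10 \left(-15\right) = \left(-50\right) \left(-15\right) = 750$)
$V = 20$ ($V = 0 + 20 = 20$)
$d V = 750 \cdot 20 = 15000$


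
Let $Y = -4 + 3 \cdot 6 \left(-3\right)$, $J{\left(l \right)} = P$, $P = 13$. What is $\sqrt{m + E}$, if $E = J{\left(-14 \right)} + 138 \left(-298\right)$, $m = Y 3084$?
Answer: $i \sqrt{219983} \approx 469.02 i$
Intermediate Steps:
$J{\left(l \right)} = 13$
$Y = -58$ ($Y = -4 + 18 \left(-3\right) = -4 - 54 = -58$)
$m = -178872$ ($m = \left(-58\right) 3084 = -178872$)
$E = -41111$ ($E = 13 + 138 \left(-298\right) = 13 - 41124 = -41111$)
$\sqrt{m + E} = \sqrt{-178872 - 41111} = \sqrt{-219983} = i \sqrt{219983}$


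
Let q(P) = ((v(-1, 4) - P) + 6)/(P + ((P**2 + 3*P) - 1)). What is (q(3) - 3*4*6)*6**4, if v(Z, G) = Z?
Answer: -465912/5 ≈ -93182.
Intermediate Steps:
q(P) = (5 - P)/(-1 + P**2 + 4*P) (q(P) = ((-1 - P) + 6)/(P + ((P**2 + 3*P) - 1)) = (5 - P)/(P + (-1 + P**2 + 3*P)) = (5 - P)/(-1 + P**2 + 4*P))
(q(3) - 3*4*6)*6**4 = ((5 - 1*3)/(-1 + 3**2 + 4*3) - 3*4*6)*6**4 = ((5 - 3)/(-1 + 9 + 12) - 12*6)*1296 = (2/20 - 72)*1296 = ((1/20)*2 - 72)*1296 = (1/10 - 72)*1296 = -719/10*1296 = -465912/5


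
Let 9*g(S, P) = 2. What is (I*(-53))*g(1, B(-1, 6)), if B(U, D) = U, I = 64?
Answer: -6784/9 ≈ -753.78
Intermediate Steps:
g(S, P) = 2/9 (g(S, P) = (⅑)*2 = 2/9)
(I*(-53))*g(1, B(-1, 6)) = (64*(-53))*(2/9) = -3392*2/9 = -6784/9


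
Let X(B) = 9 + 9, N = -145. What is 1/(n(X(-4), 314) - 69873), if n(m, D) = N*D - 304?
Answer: -1/115707 ≈ -8.6425e-6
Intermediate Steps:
X(B) = 18
n(m, D) = -304 - 145*D (n(m, D) = -145*D - 304 = -304 - 145*D)
1/(n(X(-4), 314) - 69873) = 1/((-304 - 145*314) - 69873) = 1/((-304 - 45530) - 69873) = 1/(-45834 - 69873) = 1/(-115707) = -1/115707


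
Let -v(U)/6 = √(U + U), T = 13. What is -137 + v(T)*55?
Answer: -137 - 330*√26 ≈ -1819.7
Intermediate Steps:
v(U) = -6*√2*√U (v(U) = -6*√(U + U) = -6*√2*√U)
-137 + v(T)*55 = -137 - 6*√2*√13*55 = -137 - 6*√26*55 = -137 - 330*√26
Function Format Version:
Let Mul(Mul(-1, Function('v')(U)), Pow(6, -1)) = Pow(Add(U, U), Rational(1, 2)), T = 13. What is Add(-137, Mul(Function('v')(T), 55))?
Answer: Add(-137, Mul(-330, Pow(26, Rational(1, 2)))) ≈ -1819.7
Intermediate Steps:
Function('v')(U) = Mul(-6, Pow(2, Rational(1, 2)), Pow(U, Rational(1, 2))) (Function('v')(U) = Mul(-6, Pow(Add(U, U), Rational(1, 2))) = Mul(-6, Pow(Mul(2, U), Rational(1, 2))) = Mul(-6, Mul(Pow(2, Rational(1, 2)), Pow(U, Rational(1, 2)))) = Mul(-6, Pow(2, Rational(1, 2)), Pow(U, Rational(1, 2))))
Add(-137, Mul(Function('v')(T), 55)) = Add(-137, Mul(Mul(-6, Pow(2, Rational(1, 2)), Pow(13, Rational(1, 2))), 55)) = Add(-137, Mul(Mul(-6, Pow(26, Rational(1, 2))), 55)) = Add(-137, Mul(-330, Pow(26, Rational(1, 2))))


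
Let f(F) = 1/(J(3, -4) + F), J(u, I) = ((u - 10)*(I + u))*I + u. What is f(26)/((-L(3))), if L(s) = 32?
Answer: -1/32 ≈ -0.031250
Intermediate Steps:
J(u, I) = u + I*(-10 + u)*(I + u) (J(u, I) = ((-10 + u)*(I + u))*I + u = I*(-10 + u)*(I + u) + u = u + I*(-10 + u)*(I + u))
f(F) = 1/(-25 + F) (f(F) = 1/((3 - 10*(-4)**2 - 4*3**2 + 3*(-4)**2 - 10*(-4)*3) + F) = 1/((3 - 10*16 - 4*9 + 3*16 + 120) + F) = 1/((3 - 160 - 36 + 48 + 120) + F) = 1/(-25 + F))
f(26)/((-L(3))) = 1/((-25 + 26)*((-1*32))) = 1/(1*(-32)) = 1*(-1/32) = -1/32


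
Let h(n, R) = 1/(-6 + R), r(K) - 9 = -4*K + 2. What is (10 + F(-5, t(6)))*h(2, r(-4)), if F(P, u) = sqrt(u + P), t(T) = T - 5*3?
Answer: 10/21 + I*sqrt(14)/21 ≈ 0.47619 + 0.17817*I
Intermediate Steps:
r(K) = 11 - 4*K (r(K) = 9 + (-4*K + 2) = 9 + (2 - 4*K) = 11 - 4*K)
t(T) = -15 + T (t(T) = T - 15 = -15 + T)
F(P, u) = sqrt(P + u)
(10 + F(-5, t(6)))*h(2, r(-4)) = (10 + sqrt(-5 + (-15 + 6)))/(-6 + (11 - 4*(-4))) = (10 + sqrt(-5 - 9))/(-6 + (11 + 16)) = (10 + sqrt(-14))/(-6 + 27) = (10 + I*sqrt(14))/21 = (10 + I*sqrt(14))*(1/21) = 10/21 + I*sqrt(14)/21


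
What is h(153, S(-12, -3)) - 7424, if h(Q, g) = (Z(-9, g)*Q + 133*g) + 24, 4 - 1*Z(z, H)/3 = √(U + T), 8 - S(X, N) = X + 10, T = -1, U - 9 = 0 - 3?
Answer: -4234 - 459*√5 ≈ -5260.4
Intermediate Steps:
U = 6 (U = 9 + (0 - 3) = 9 - 3 = 6)
S(X, N) = -2 - X (S(X, N) = 8 - (X + 10) = 8 - (10 + X) = 8 + (-10 - X) = -2 - X)
Z(z, H) = 12 - 3*√5 (Z(z, H) = 12 - 3*√(6 - 1) = 12 - 3*√5)
h(Q, g) = 24 + 133*g + Q*(12 - 3*√5) (h(Q, g) = ((12 - 3*√5)*Q + 133*g) + 24 = (Q*(12 - 3*√5) + 133*g) + 24 = (133*g + Q*(12 - 3*√5)) + 24 = 24 + 133*g + Q*(12 - 3*√5))
h(153, S(-12, -3)) - 7424 = (24 + 133*(-2 - 1*(-12)) + 3*153*(4 - √5)) - 7424 = (24 + 133*(-2 + 12) + (1836 - 459*√5)) - 7424 = (24 + 133*10 + (1836 - 459*√5)) - 7424 = (24 + 1330 + (1836 - 459*√5)) - 7424 = (3190 - 459*√5) - 7424 = -4234 - 459*√5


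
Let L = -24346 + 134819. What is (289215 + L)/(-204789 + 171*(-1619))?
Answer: -199844/240819 ≈ -0.82985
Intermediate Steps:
L = 110473
(289215 + L)/(-204789 + 171*(-1619)) = (289215 + 110473)/(-204789 + 171*(-1619)) = 399688/(-204789 - 276849) = 399688/(-481638) = 399688*(-1/481638) = -199844/240819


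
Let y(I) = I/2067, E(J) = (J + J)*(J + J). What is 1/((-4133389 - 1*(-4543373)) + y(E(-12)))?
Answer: 689/282479168 ≈ 2.4391e-6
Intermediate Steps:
E(J) = 4*J**2 (E(J) = (2*J)*(2*J) = 4*J**2)
y(I) = I/2067 (y(I) = I*(1/2067) = I/2067)
1/((-4133389 - 1*(-4543373)) + y(E(-12))) = 1/((-4133389 - 1*(-4543373)) + (4*(-12)**2)/2067) = 1/((-4133389 + 4543373) + (4*144)/2067) = 1/(409984 + (1/2067)*576) = 1/(409984 + 192/689) = 1/(282479168/689) = 689/282479168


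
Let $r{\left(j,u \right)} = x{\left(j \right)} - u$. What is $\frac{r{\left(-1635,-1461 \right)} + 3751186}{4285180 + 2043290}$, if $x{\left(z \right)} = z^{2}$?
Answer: $\frac{3212936}{3164235} \approx 1.0154$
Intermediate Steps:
$r{\left(j,u \right)} = j^{2} - u$
$\frac{r{\left(-1635,-1461 \right)} + 3751186}{4285180 + 2043290} = \frac{\left(\left(-1635\right)^{2} - -1461\right) + 3751186}{4285180 + 2043290} = \frac{\left(2673225 + 1461\right) + 3751186}{6328470} = \left(2674686 + 3751186\right) \frac{1}{6328470} = 6425872 \cdot \frac{1}{6328470} = \frac{3212936}{3164235}$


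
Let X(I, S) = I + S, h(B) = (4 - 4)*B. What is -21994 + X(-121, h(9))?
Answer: -22115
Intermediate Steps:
h(B) = 0 (h(B) = 0*B = 0)
-21994 + X(-121, h(9)) = -21994 + (-121 + 0) = -21994 - 121 = -22115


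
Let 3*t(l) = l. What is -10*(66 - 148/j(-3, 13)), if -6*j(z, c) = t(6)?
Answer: -5100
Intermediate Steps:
t(l) = l/3
j(z, c) = -⅓ (j(z, c) = -6/18 = -⅙*2 = -⅓)
-10*(66 - 148/j(-3, 13)) = -10*(66 - 148/(-⅓)) = -10*(66 - 148*(-3)) = -10*(66 + 444) = -10*510 = -5100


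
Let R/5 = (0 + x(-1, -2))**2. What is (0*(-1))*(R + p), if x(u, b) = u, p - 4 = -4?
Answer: 0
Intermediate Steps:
p = 0 (p = 4 - 4 = 0)
R = 5 (R = 5*(0 - 1)**2 = 5*(-1)**2 = 5*1 = 5)
(0*(-1))*(R + p) = (0*(-1))*(5 + 0) = 0*5 = 0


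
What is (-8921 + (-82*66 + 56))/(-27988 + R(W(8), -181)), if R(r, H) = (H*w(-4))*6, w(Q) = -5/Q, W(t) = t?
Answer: 28554/58691 ≈ 0.48651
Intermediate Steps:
R(r, H) = 15*H/2 (R(r, H) = (H*(-5/(-4)))*6 = (H*(-5*(-¼)))*6 = (H*(5/4))*6 = (5*H/4)*6 = 15*H/2)
(-8921 + (-82*66 + 56))/(-27988 + R(W(8), -181)) = (-8921 + (-82*66 + 56))/(-27988 + (15/2)*(-181)) = (-8921 + (-5412 + 56))/(-27988 - 2715/2) = (-8921 - 5356)/(-58691/2) = -14277*(-2/58691) = 28554/58691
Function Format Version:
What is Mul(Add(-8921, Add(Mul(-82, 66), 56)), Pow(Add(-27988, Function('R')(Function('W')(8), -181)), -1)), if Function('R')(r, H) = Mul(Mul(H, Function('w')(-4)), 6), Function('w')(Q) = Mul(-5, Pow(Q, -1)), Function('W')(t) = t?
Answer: Rational(28554, 58691) ≈ 0.48651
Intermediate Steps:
Function('R')(r, H) = Mul(Rational(15, 2), H) (Function('R')(r, H) = Mul(Mul(H, Mul(-5, Pow(-4, -1))), 6) = Mul(Mul(H, Mul(-5, Rational(-1, 4))), 6) = Mul(Mul(H, Rational(5, 4)), 6) = Mul(Mul(Rational(5, 4), H), 6) = Mul(Rational(15, 2), H))
Mul(Add(-8921, Add(Mul(-82, 66), 56)), Pow(Add(-27988, Function('R')(Function('W')(8), -181)), -1)) = Mul(Add(-8921, Add(Mul(-82, 66), 56)), Pow(Add(-27988, Mul(Rational(15, 2), -181)), -1)) = Mul(Add(-8921, Add(-5412, 56)), Pow(Add(-27988, Rational(-2715, 2)), -1)) = Mul(Add(-8921, -5356), Pow(Rational(-58691, 2), -1)) = Mul(-14277, Rational(-2, 58691)) = Rational(28554, 58691)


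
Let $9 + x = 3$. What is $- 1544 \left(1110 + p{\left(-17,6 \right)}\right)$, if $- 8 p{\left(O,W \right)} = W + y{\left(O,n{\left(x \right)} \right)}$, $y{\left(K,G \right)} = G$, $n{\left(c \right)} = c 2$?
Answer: $-1714998$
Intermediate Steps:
$x = -6$ ($x = -9 + 3 = -6$)
$n{\left(c \right)} = 2 c$
$p{\left(O,W \right)} = \frac{3}{2} - \frac{W}{8}$ ($p{\left(O,W \right)} = - \frac{W + 2 \left(-6\right)}{8} = - \frac{W - 12}{8} = - \frac{-12 + W}{8} = \frac{3}{2} - \frac{W}{8}$)
$- 1544 \left(1110 + p{\left(-17,6 \right)}\right) = - 1544 \left(1110 + \left(\frac{3}{2} - \frac{3}{4}\right)\right) = - 1544 \left(1110 + \frac{3}{4}\right) = \left(-1544\right) \frac{4443}{4} = -1714998$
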